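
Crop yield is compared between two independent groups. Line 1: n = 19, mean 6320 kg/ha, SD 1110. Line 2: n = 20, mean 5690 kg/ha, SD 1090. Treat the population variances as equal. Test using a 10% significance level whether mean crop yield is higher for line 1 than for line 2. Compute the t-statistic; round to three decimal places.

Let group 1 = line 1, group 2 = line 2. H0: μ_1 = μ_2; H1: μ_1 > μ_2 (two-sample pooled-variance t-test, right-tailed).
s_p² = [(19−1)·1110² + (20−1)·1090²]/(19+20−2) = 1209510
t = (6320 − 5690)/√[1209510·(1/19 + 1/20)] = 1.788
df = n₁ + n₂ − 2 = 37
p-value = P(T ≥ 1.788) ≈ 0.041
Since p ≈ 0.041 < α = 0.1, reject H0; the data support H1.

1.788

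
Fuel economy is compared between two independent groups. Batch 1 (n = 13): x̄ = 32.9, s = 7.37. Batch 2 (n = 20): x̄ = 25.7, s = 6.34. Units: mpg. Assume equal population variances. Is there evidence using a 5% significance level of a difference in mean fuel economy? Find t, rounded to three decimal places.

Let group 1 = batch 1, group 2 = batch 2. H0: μ_1 = μ_2; H1: μ_1 ≠ μ_2 (two-sample pooled-variance t-test, two-sided).
s_p² = [(13−1)·7.37² + (20−1)·6.34²]/(13+20−2) = 45.6619
t = (32.9 − 25.7)/√[45.6619·(1/13 + 1/20)] = 2.991
df = n₁ + n₂ − 2 = 31
Two-sided p-value ≈ 0.005
Since p ≈ 0.005 < α = 0.05, reject H0; the data support H1.

2.991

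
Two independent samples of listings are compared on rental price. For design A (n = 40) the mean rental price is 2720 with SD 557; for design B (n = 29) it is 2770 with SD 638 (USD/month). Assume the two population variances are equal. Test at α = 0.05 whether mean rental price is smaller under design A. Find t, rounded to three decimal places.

Let group 1 = design A, group 2 = design B. H0: μ_1 = μ_2; H1: μ_1 < μ_2 (two-sample pooled-variance t-test, left-tailed).
s_p² = [(40−1)·557² + (29−1)·638²]/(40+29−2) = 350701
t = (2720 − 2770)/√[350701·(1/40 + 1/29)] = -0.346
df = n₁ + n₂ − 2 = 67
p-value = P(T ≤ -0.346) ≈ 0.3651
Since p ≈ 0.3651 > α = 0.05, fail to reject H0; the data do not provide sufficient evidence against H0.

-0.346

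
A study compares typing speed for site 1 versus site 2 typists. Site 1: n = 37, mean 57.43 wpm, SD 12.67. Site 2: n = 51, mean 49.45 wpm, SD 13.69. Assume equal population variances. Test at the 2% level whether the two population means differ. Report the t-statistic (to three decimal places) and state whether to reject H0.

t = 2.784; reject H0

Let group 1 = site 1, group 2 = site 2. H0: μ_1 = μ_2; H1: μ_1 ≠ μ_2 (two-sample pooled-variance t-test, two-sided).
s_p² = [(37−1)·12.67² + (51−1)·13.69²]/(37+51−2) = 176.161
t = (57.43 − 49.45)/√[176.161·(1/37 + 1/51)] = 2.784
df = n₁ + n₂ − 2 = 86
Two-sided p-value ≈ 0.007
Since p ≈ 0.007 < α = 0.02, reject H0; the evidence is statistically significant.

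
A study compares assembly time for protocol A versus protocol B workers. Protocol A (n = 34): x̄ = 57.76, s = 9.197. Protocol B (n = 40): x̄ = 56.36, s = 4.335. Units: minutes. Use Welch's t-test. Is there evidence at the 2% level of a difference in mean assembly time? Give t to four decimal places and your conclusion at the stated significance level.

t = 0.8141; fail to reject H0

Let group 1 = protocol A, group 2 = protocol B. H0: μ_1 = μ_2; H1: μ_1 ≠ μ_2 (Welch's two-sample t-test, two-sided).
t = (x̄_1 − x̄_2)/√(s_1²/n_1 + s_2²/n_2) = (57.76 − 56.36)/√(9.197²/34 + 4.335²/40) = 0.8141
Welch–Satterthwaite df ≈ 45.27
Two-sided p-value ≈ 0.4199
Since p ≈ 0.4199 > α = 0.02, fail to reject H0; the evidence is not statistically significant.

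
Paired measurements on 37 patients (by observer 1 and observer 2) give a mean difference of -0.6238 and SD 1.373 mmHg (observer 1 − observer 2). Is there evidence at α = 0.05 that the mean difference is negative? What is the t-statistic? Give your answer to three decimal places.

H0: μ_d = 0; H1: μ_d < 0 (paired t-test on the differences, left-tailed).
t = d̄/(s_d/√n) = -0.6238/(1.373/√37) = -2.764
df = n − 1 = 36
p-value = P(T ≤ -2.764) ≈ 0.0045
Since p ≈ 0.0045 < α = 0.05, reject H0; the evidence is statistically significant.

-2.764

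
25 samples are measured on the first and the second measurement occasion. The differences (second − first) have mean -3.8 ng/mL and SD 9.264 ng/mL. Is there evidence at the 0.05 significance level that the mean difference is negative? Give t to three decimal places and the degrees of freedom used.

t = -2.051, df = 24

H0: μ_d = 0; H1: μ_d < 0 (paired t-test on the differences, left-tailed).
t = d̄/(s_d/√n) = -3.8/(9.264/√25) = -2.051
df = n − 1 = 24
p-value = P(T ≤ -2.051) ≈ 0.0257
Since p ≈ 0.0257 < α = 0.05, reject H0; the data support H1.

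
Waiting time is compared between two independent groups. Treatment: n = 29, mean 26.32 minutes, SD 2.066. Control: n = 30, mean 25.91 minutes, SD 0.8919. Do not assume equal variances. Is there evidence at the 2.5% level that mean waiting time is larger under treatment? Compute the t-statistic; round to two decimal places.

0.98

Let group 1 = treatment, group 2 = control. H0: μ_1 = μ_2; H1: μ_1 > μ_2 (Welch's two-sample t-test, right-tailed).
t = (x̄_1 − x̄_2)/√(s_1²/n_1 + s_2²/n_2) = (26.32 − 25.91)/√(2.066²/29 + 0.8919²/30) = 0.98
Welch–Satterthwaite df ≈ 37.81
p-value = P(T ≥ 0.98) ≈ 0.1657
Since p ≈ 0.1657 > α = 0.025, fail to reject H0; the data do not provide sufficient evidence against H0.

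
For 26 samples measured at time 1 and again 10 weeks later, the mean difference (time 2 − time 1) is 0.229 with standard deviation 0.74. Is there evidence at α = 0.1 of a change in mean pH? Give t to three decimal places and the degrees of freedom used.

t = 1.578, df = 25

H0: μ_d = 0; H1: μ_d ≠ 0 (paired t-test on the differences, two-sided).
t = d̄/(s_d/√n) = 0.229/(0.74/√26) = 1.578
df = n − 1 = 25
Two-sided p-value ≈ 0.1272
Since p ≈ 0.1272 > α = 0.1, fail to reject H0; the evidence is not statistically significant.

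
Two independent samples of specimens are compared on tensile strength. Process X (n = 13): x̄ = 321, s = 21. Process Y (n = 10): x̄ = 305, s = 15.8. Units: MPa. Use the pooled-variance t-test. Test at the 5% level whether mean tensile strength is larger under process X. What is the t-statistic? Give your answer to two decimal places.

2.01

Let group 1 = process X, group 2 = process Y. H0: μ_1 = μ_2; H1: μ_1 > μ_2 (two-sample pooled-variance t-test, right-tailed).
s_p² = [(13−1)·21² + (10−1)·15.8²]/(13+10−2) = 358.989
t = (321 − 305)/√[358.989·(1/13 + 1/10)] = 2.01
df = n₁ + n₂ − 2 = 21
p-value = P(T ≥ 2.01) ≈ 0.029
Since p ≈ 0.029 < α = 0.05, reject H0; the data support H1.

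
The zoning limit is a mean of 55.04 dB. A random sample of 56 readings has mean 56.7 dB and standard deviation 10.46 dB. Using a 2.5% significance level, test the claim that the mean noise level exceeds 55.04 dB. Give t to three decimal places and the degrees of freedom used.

H0: μ = 55.04; H1: μ > 55.04 (one-sample t-test, right-tailed).
t = (x̄ − μ₀)/(s/√n) = (56.7 − 55.04)/(10.46/√56) = 1.188
df = n − 1 = 55
p-value = P(T ≥ 1.188) ≈ 0.1200
Since p ≈ 0.1200 > α = 0.025, fail to reject H0; the data do not provide sufficient evidence against H0.

t = 1.188, df = 55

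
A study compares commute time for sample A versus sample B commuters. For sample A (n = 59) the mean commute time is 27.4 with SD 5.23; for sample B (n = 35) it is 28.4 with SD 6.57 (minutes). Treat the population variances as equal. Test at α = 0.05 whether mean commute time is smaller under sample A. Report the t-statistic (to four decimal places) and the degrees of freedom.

Let group 1 = sample A, group 2 = sample B. H0: μ_1 = μ_2; H1: μ_1 < μ_2 (two-sample pooled-variance t-test, left-tailed).
s_p² = [(59−1)·5.23² + (35−1)·6.57²]/(59+35−2) = 33.1965
t = (27.4 − 28.4)/√[33.1965·(1/59 + 1/35)] = -0.8135
df = n₁ + n₂ − 2 = 92
p-value = P(T ≤ -0.8135) ≈ 0.209
Since p ≈ 0.209 > α = 0.05, fail to reject H0; the evidence is not statistically significant.

t = -0.8135, df = 92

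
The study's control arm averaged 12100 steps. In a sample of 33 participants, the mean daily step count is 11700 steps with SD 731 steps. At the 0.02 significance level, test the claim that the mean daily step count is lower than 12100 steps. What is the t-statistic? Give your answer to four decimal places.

-3.1434

H0: μ = 12100; H1: μ < 12100 (one-sample t-test, left-tailed).
t = (x̄ − μ₀)/(s/√n) = (11700 − 12100)/(731/√33) = -3.1434
df = n − 1 = 32
p-value = P(T ≤ -3.1434) ≈ 0.0018
Since p ≈ 0.0018 < α = 0.02, reject H0; the evidence is statistically significant.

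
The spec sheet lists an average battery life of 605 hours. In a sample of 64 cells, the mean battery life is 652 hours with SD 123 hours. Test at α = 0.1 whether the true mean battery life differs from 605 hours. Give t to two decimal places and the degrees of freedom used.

t = 3.06, df = 63

H0: μ = 605; H1: μ ≠ 605 (one-sample t-test, two-sided).
t = (x̄ − μ₀)/(s/√n) = (652 − 605)/(123/√64) = 3.06
df = n − 1 = 63
Two-sided p-value ≈ 0.0033
Since p ≈ 0.0033 < α = 0.1, reject H0; the evidence is statistically significant.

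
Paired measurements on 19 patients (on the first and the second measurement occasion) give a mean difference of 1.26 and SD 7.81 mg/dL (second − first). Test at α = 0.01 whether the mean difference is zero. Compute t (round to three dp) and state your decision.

t = 0.703; fail to reject H0

H0: μ_d = 0; H1: μ_d ≠ 0 (paired t-test on the differences, two-sided).
t = d̄/(s_d/√n) = 1.26/(7.81/√19) = 0.703
df = n − 1 = 18
Two-sided p-value ≈ 0.4909
Since p ≈ 0.4909 > α = 0.01, fail to reject H0; the data do not provide sufficient evidence against H0.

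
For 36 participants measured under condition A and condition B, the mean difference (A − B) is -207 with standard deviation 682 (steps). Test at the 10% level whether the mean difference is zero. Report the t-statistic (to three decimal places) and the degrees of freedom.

t = -1.821, df = 35

H0: μ_d = 0; H1: μ_d ≠ 0 (paired t-test on the differences, two-sided).
t = d̄/(s_d/√n) = -207/(682/√36) = -1.821
df = n − 1 = 35
Two-sided p-value ≈ 0.077
Since p ≈ 0.077 < α = 0.1, reject H0; the evidence is statistically significant.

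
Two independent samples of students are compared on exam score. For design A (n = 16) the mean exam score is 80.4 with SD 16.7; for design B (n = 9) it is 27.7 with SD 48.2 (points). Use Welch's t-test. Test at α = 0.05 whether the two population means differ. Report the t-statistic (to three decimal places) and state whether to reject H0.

Let group 1 = design A, group 2 = design B. H0: μ_1 = μ_2; H1: μ_1 ≠ μ_2 (Welch's two-sample t-test, two-sided).
t = (x̄_1 − x̄_2)/√(s_1²/n_1 + s_2²/n_2) = (80.4 − 27.7)/√(16.7²/16 + 48.2²/9) = 3.175
Welch–Satterthwaite df ≈ 9.09
Two-sided p-value ≈ 0.0111
Since p ≈ 0.0111 < α = 0.05, reject H0; the data support H1.

t = 3.175; reject H0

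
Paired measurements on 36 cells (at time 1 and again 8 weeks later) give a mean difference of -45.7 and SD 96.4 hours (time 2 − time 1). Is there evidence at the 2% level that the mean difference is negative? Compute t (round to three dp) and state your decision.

t = -2.844; reject H0

H0: μ_d = 0; H1: μ_d < 0 (paired t-test on the differences, left-tailed).
t = d̄/(s_d/√n) = -45.7/(96.4/√36) = -2.844
df = n − 1 = 35
p-value = P(T ≤ -2.844) ≈ 0.0037
Since p ≈ 0.0037 < α = 0.02, reject H0; the evidence is statistically significant.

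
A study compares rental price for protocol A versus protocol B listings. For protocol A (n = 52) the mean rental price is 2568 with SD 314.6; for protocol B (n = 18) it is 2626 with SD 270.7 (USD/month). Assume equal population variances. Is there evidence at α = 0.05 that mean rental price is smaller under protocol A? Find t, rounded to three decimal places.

-0.697

Let group 1 = protocol A, group 2 = protocol B. H0: μ_1 = μ_2; H1: μ_1 < μ_2 (two-sample pooled-variance t-test, left-tailed).
s_p² = [(52−1)·314.6² + (18−1)·270.7²]/(52+18−2) = 92549.5
t = (2568 − 2626)/√[92549.5·(1/52 + 1/18)] = -0.697
df = n₁ + n₂ − 2 = 68
p-value = P(T ≤ -0.697) ≈ 0.244
Since p ≈ 0.244 > α = 0.05, fail to reject H0; the evidence is not statistically significant.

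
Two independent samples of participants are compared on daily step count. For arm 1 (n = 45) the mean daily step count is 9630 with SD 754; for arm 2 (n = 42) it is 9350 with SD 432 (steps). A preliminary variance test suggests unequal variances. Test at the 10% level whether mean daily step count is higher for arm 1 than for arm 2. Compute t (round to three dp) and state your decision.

Let group 1 = arm 1, group 2 = arm 2. H0: μ_1 = μ_2; H1: μ_1 > μ_2 (Welch's two-sample t-test, right-tailed).
t = (x̄_1 − x̄_2)/√(s_1²/n_1 + s_2²/n_2) = (9630 − 9350)/√(754²/45 + 432²/42) = 2.143
Welch–Satterthwaite df ≈ 70.97
p-value = P(T ≥ 2.143) ≈ 0.0178
Since p ≈ 0.0178 < α = 0.1, reject H0; the evidence is statistically significant.

t = 2.143; reject H0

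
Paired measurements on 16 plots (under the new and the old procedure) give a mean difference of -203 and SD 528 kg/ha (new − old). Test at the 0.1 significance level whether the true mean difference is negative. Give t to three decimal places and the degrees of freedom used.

H0: μ_d = 0; H1: μ_d < 0 (paired t-test on the differences, left-tailed).
t = d̄/(s_d/√n) = -203/(528/√16) = -1.538
df = n − 1 = 15
p-value = P(T ≤ -1.538) ≈ 0.0725
Since p ≈ 0.0725 < α = 0.1, reject H0; the evidence is statistically significant.

t = -1.538, df = 15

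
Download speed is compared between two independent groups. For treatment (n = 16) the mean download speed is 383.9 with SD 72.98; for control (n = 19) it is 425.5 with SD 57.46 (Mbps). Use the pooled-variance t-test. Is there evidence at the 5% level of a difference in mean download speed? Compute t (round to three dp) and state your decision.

Let group 1 = treatment, group 2 = control. H0: μ_1 = μ_2; H1: μ_1 ≠ μ_2 (two-sample pooled-variance t-test, two-sided).
s_p² = [(16−1)·72.98² + (19−1)·57.46²]/(16+19−2) = 4221.85
t = (383.9 − 425.5)/√[4221.85·(1/16 + 1/19)] = -1.887
df = n₁ + n₂ − 2 = 33
Two-sided p-value ≈ 0.0680
Since p ≈ 0.0680 > α = 0.05, fail to reject H0; the evidence is not statistically significant.

t = -1.887; fail to reject H0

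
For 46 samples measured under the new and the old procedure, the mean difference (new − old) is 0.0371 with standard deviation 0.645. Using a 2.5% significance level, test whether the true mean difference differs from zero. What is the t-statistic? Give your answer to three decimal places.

0.390

H0: μ_d = 0; H1: μ_d ≠ 0 (paired t-test on the differences, two-sided).
t = d̄/(s_d/√n) = 0.0371/(0.645/√46) = 0.390
df = n − 1 = 45
Two-sided p-value ≈ 0.6983
Since p ≈ 0.6983 > α = 0.025, fail to reject H0; the data do not provide sufficient evidence against H0.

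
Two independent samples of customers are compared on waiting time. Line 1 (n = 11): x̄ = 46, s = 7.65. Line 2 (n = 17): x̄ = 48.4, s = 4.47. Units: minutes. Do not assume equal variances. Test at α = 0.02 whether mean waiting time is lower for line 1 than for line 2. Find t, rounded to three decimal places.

Let group 1 = line 1, group 2 = line 2. H0: μ_1 = μ_2; H1: μ_1 < μ_2 (Welch's two-sample t-test, left-tailed).
t = (x̄_1 − x̄_2)/√(s_1²/n_1 + s_2²/n_2) = (46 − 48.4)/√(7.65²/11 + 4.47²/17) = -0.942
Welch–Satterthwaite df ≈ 14.47
p-value = P(T ≤ -0.942) ≈ 0.1809
Since p ≈ 0.1809 > α = 0.02, fail to reject H0; the evidence is not statistically significant.

-0.942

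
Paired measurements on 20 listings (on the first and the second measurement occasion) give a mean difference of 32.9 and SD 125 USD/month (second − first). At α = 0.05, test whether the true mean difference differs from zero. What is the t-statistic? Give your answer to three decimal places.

H0: μ_d = 0; H1: μ_d ≠ 0 (paired t-test on the differences, two-sided).
t = d̄/(s_d/√n) = 32.9/(125/√20) = 1.177
df = n − 1 = 19
Two-sided p-value ≈ 0.254
Since p ≈ 0.254 > α = 0.05, fail to reject H0; the evidence is not statistically significant.

1.177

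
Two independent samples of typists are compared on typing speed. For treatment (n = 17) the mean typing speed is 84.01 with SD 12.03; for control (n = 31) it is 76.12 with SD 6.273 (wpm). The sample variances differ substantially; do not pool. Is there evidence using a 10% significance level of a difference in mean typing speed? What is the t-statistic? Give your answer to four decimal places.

2.5226

Let group 1 = treatment, group 2 = control. H0: μ_1 = μ_2; H1: μ_1 ≠ μ_2 (Welch's two-sample t-test, two-sided).
t = (x̄_1 − x̄_2)/√(s_1²/n_1 + s_2²/n_2) = (84.01 − 76.12)/√(12.03²/17 + 6.273²/31) = 2.5226
Welch–Satterthwaite df ≈ 20.88
Two-sided p-value ≈ 0.020
Since p ≈ 0.020 < α = 0.1, reject H0; the data support H1.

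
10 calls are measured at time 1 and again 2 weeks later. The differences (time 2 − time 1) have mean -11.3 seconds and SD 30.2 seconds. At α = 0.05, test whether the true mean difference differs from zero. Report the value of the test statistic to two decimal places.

H0: μ_d = 0; H1: μ_d ≠ 0 (paired t-test on the differences, two-sided).
t = d̄/(s_d/√n) = -11.3/(30.2/√10) = -1.18
df = n − 1 = 9
Two-sided p-value ≈ 0.2670
Since p ≈ 0.2670 > α = 0.05, fail to reject H0; the evidence is not statistically significant.

-1.18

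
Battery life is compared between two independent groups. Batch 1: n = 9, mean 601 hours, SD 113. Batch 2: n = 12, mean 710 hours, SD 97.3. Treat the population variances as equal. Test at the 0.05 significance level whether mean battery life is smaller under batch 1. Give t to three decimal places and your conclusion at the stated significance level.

t = -2.372; reject H0

Let group 1 = batch 1, group 2 = batch 2. H0: μ_1 = μ_2; H1: μ_1 < μ_2 (two-sample pooled-variance t-test, left-tailed).
s_p² = [(9−1)·113² + (12−1)·97.3²]/(9+12−2) = 10857.5
t = (601 − 710)/√[10857.5·(1/9 + 1/12)] = -2.372
df = n₁ + n₂ − 2 = 19
p-value = P(T ≤ -2.372) ≈ 0.0142
Since p ≈ 0.0142 < α = 0.05, reject H0; the data support H1.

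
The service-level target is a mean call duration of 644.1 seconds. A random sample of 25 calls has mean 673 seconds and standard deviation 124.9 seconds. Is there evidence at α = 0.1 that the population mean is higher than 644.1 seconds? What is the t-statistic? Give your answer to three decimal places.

1.157

H0: μ = 644.1; H1: μ > 644.1 (one-sample t-test, right-tailed).
t = (x̄ − μ₀)/(s/√n) = (673 − 644.1)/(124.9/√25) = 1.157
df = n − 1 = 24
p-value = P(T ≥ 1.157) ≈ 0.129
Since p ≈ 0.129 > α = 0.1, fail to reject H0; the evidence is not statistically significant.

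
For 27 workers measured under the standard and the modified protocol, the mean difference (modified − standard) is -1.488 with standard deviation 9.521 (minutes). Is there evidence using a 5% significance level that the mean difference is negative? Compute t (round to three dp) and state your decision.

H0: μ_d = 0; H1: μ_d < 0 (paired t-test on the differences, left-tailed).
t = d̄/(s_d/√n) = -1.488/(9.521/√27) = -0.812
df = n − 1 = 26
p-value = P(T ≤ -0.812) ≈ 0.212
Since p ≈ 0.212 > α = 0.05, fail to reject H0; the data do not provide sufficient evidence against H0.

t = -0.812; fail to reject H0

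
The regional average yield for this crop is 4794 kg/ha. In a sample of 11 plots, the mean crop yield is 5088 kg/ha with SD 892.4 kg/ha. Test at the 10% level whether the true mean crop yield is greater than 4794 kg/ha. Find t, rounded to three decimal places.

H0: μ = 4794; H1: μ > 4794 (one-sample t-test, right-tailed).
t = (x̄ − μ₀)/(s/√n) = (5088 − 4794)/(892.4/√11) = 1.093
df = n − 1 = 10
p-value = P(T ≥ 1.093) ≈ 0.150
Since p ≈ 0.150 > α = 0.1, fail to reject H0; the evidence is not statistically significant.

1.093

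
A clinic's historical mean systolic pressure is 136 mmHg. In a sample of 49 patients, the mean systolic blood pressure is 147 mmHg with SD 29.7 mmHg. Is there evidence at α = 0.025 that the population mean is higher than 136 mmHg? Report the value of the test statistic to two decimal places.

2.59

H0: μ = 136; H1: μ > 136 (one-sample t-test, right-tailed).
t = (x̄ − μ₀)/(s/√n) = (147 − 136)/(29.7/√49) = 2.59
df = n − 1 = 48
p-value = P(T ≥ 2.59) ≈ 0.0063
Since p ≈ 0.0063 < α = 0.025, reject H0; the evidence is statistically significant.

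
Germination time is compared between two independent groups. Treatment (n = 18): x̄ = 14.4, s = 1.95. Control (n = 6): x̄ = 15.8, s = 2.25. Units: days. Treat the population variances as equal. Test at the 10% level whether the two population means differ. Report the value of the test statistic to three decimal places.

-1.469

Let group 1 = treatment, group 2 = control. H0: μ_1 = μ_2; H1: μ_1 ≠ μ_2 (two-sample pooled-variance t-test, two-sided).
s_p² = [(18−1)·1.95² + (6−1)·2.25²]/(18+6−2) = 4.08886
t = (14.4 − 15.8)/√[4.08886·(1/18 + 1/6)] = -1.469
df = n₁ + n₂ − 2 = 22
Two-sided p-value ≈ 0.1561
Since p ≈ 0.1561 > α = 0.1, fail to reject H0; the data do not provide sufficient evidence against H0.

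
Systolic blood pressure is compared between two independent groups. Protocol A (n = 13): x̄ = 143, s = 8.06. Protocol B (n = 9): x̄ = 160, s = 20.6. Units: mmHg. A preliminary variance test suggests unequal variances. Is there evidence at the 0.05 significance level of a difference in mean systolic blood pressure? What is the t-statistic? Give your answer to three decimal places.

Let group 1 = protocol A, group 2 = protocol B. H0: μ_1 = μ_2; H1: μ_1 ≠ μ_2 (Welch's two-sample t-test, two-sided).
t = (x̄_1 − x̄_2)/√(s_1²/n_1 + s_2²/n_2) = (143 − 160)/√(8.06²/13 + 20.6²/9) = -2.354
Welch–Satterthwaite df ≈ 9.71
Two-sided p-value ≈ 0.0411
Since p ≈ 0.0411 < α = 0.05, reject H0; the evidence is statistically significant.

-2.354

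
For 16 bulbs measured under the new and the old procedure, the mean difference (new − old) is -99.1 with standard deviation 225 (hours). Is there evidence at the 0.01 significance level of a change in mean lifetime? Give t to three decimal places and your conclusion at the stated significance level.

H0: μ_d = 0; H1: μ_d ≠ 0 (paired t-test on the differences, two-sided).
t = d̄/(s_d/√n) = -99.1/(225/√16) = -1.762
df = n − 1 = 15
Two-sided p-value ≈ 0.098
Since p ≈ 0.098 > α = 0.01, fail to reject H0; the evidence is not statistically significant.

t = -1.762; fail to reject H0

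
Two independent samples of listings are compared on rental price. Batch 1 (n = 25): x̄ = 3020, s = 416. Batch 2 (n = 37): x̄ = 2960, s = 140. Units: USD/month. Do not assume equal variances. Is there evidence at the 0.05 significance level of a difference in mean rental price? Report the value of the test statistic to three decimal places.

0.695

Let group 1 = batch 1, group 2 = batch 2. H0: μ_1 = μ_2; H1: μ_1 ≠ μ_2 (Welch's two-sample t-test, two-sided).
t = (x̄_1 − x̄_2)/√(s_1²/n_1 + s_2²/n_2) = (3020 − 2960)/√(416²/25 + 140²/37) = 0.695
Welch–Satterthwaite df ≈ 27.71
Two-sided p-value ≈ 0.4928
Since p ≈ 0.4928 > α = 0.05, fail to reject H0; the data do not provide sufficient evidence against H0.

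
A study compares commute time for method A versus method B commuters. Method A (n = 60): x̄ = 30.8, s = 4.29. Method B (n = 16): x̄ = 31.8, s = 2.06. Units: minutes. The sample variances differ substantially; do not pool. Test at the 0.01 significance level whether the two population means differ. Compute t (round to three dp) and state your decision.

t = -1.322; fail to reject H0

Let group 1 = method A, group 2 = method B. H0: μ_1 = μ_2; H1: μ_1 ≠ μ_2 (Welch's two-sample t-test, two-sided).
t = (x̄_1 − x̄_2)/√(s_1²/n_1 + s_2²/n_2) = (30.8 − 31.8)/√(4.29²/60 + 2.06²/16) = -1.322
Welch–Satterthwaite df ≈ 52.06
Two-sided p-value ≈ 0.192
Since p ≈ 0.192 > α = 0.01, fail to reject H0; the evidence is not statistically significant.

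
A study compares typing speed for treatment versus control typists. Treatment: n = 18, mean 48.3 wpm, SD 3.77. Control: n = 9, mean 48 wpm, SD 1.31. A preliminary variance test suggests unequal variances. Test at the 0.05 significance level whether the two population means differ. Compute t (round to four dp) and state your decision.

Let group 1 = treatment, group 2 = control. H0: μ_1 = μ_2; H1: μ_1 ≠ μ_2 (Welch's two-sample t-test, two-sided).
t = (x̄_1 − x̄_2)/√(s_1²/n_1 + s_2²/n_2) = (48.3 − 48)/√(3.77²/18 + 1.31²/9) = 0.3030
Welch–Satterthwaite df ≈ 23.31
Two-sided p-value ≈ 0.765
Since p ≈ 0.765 > α = 0.05, fail to reject H0; the evidence is not statistically significant.

t = 0.3030; fail to reject H0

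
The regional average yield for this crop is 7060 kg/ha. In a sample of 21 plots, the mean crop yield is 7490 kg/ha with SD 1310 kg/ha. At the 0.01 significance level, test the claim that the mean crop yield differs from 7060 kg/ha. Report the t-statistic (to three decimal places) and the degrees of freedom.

t = 1.504, df = 20

H0: μ = 7060; H1: μ ≠ 7060 (one-sample t-test, two-sided).
t = (x̄ − μ₀)/(s/√n) = (7490 − 7060)/(1310/√21) = 1.504
df = n − 1 = 20
Two-sided p-value ≈ 0.148
Since p ≈ 0.148 > α = 0.01, fail to reject H0; the data do not provide sufficient evidence against H0.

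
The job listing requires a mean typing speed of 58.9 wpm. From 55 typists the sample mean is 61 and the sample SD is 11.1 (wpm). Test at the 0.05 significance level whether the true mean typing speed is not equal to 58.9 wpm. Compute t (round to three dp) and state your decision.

H0: μ = 58.9; H1: μ ≠ 58.9 (one-sample t-test, two-sided).
t = (x̄ − μ₀)/(s/√n) = (61 − 58.9)/(11.1/√55) = 1.403
df = n − 1 = 54
Two-sided p-value ≈ 0.166
Since p ≈ 0.166 > α = 0.05, fail to reject H0; the data do not provide sufficient evidence against H0.

t = 1.403; fail to reject H0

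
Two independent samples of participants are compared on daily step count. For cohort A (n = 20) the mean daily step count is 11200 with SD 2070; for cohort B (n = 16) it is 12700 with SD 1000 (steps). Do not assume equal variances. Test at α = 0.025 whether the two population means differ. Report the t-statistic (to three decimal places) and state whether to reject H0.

t = -2.851; reject H0

Let group 1 = cohort A, group 2 = cohort B. H0: μ_1 = μ_2; H1: μ_1 ≠ μ_2 (Welch's two-sample t-test, two-sided).
t = (x̄_1 − x̄_2)/√(s_1²/n_1 + s_2²/n_2) = (11200 − 12700)/√(2070²/20 + 1000²/16) = -2.851
Welch–Satterthwaite df ≈ 28.62
Two-sided p-value ≈ 0.008
Since p ≈ 0.008 < α = 0.025, reject H0; the evidence is statistically significant.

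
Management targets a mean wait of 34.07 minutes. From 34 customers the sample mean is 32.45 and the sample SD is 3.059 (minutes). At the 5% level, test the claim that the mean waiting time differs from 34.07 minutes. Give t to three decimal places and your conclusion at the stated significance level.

H0: μ = 34.07; H1: μ ≠ 34.07 (one-sample t-test, two-sided).
t = (x̄ − μ₀)/(s/√n) = (32.45 − 34.07)/(3.059/√34) = -3.088
df = n − 1 = 33
Two-sided p-value ≈ 0.004
Since p ≈ 0.004 < α = 0.05, reject H0; the evidence is statistically significant.

t = -3.088; reject H0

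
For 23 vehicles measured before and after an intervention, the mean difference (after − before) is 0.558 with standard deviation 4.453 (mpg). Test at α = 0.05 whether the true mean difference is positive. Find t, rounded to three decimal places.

0.601

H0: μ_d = 0; H1: μ_d > 0 (paired t-test on the differences, right-tailed).
t = d̄/(s_d/√n) = 0.558/(4.453/√23) = 0.601
df = n − 1 = 22
p-value = P(T ≥ 0.601) ≈ 0.2770
Since p ≈ 0.2770 > α = 0.05, fail to reject H0; the data do not provide sufficient evidence against H0.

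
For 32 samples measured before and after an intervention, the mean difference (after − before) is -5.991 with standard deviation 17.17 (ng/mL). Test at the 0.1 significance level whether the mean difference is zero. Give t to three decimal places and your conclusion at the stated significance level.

H0: μ_d = 0; H1: μ_d ≠ 0 (paired t-test on the differences, two-sided).
t = d̄/(s_d/√n) = -5.991/(17.17/√32) = -1.974
df = n − 1 = 31
Two-sided p-value ≈ 0.057
Since p ≈ 0.057 < α = 0.1, reject H0; the evidence is statistically significant.

t = -1.974; reject H0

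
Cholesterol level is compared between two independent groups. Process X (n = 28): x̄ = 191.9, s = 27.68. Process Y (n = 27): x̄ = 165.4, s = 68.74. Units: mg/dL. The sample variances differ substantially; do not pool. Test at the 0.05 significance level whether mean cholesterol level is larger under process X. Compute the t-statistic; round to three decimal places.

Let group 1 = process X, group 2 = process Y. H0: μ_1 = μ_2; H1: μ_1 > μ_2 (Welch's two-sample t-test, right-tailed).
t = (x̄_1 − x̄_2)/√(s_1²/n_1 + s_2²/n_2) = (191.9 − 165.4)/√(27.68²/28 + 68.74²/27) = 1.863
Welch–Satterthwaite df ≈ 33.97
p-value = P(T ≥ 1.863) ≈ 0.036
Since p ≈ 0.036 < α = 0.05, reject H0; the evidence is statistically significant.

1.863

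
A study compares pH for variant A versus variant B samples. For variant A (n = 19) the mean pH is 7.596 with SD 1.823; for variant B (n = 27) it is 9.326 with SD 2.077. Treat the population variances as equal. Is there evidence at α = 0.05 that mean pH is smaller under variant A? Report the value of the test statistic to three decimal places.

Let group 1 = variant A, group 2 = variant B. H0: μ_1 = μ_2; H1: μ_1 < μ_2 (two-sample pooled-variance t-test, left-tailed).
s_p² = [(19−1)·1.823² + (27−1)·2.077²]/(19+27−2) = 3.90868
t = (7.596 − 9.326)/√[3.90868·(1/19 + 1/27)] = -2.922
df = n₁ + n₂ − 2 = 44
p-value = P(T ≤ -2.922) ≈ 0.0027
Since p ≈ 0.0027 < α = 0.05, reject H0; the data support H1.

-2.922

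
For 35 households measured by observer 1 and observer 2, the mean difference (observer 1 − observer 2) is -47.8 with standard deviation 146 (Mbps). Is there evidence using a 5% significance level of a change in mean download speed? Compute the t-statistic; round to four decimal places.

-1.9369

H0: μ_d = 0; H1: μ_d ≠ 0 (paired t-test on the differences, two-sided).
t = d̄/(s_d/√n) = -47.8/(146/√35) = -1.9369
df = n − 1 = 34
Two-sided p-value ≈ 0.0611
Since p ≈ 0.0611 > α = 0.05, fail to reject H0; the data do not provide sufficient evidence against H0.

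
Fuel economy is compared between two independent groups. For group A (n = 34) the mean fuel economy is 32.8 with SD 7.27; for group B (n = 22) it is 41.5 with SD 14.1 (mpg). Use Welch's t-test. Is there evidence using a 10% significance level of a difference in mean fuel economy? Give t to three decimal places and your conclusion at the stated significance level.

t = -2.673; reject H0

Let group 1 = group A, group 2 = group B. H0: μ_1 = μ_2; H1: μ_1 ≠ μ_2 (Welch's two-sample t-test, two-sided).
t = (x̄_1 − x̄_2)/√(s_1²/n_1 + s_2²/n_2) = (32.8 − 41.5)/√(7.27²/34 + 14.1²/22) = -2.673
Welch–Satterthwaite df ≈ 28.31
Two-sided p-value ≈ 0.012
Since p ≈ 0.012 < α = 0.1, reject H0; the data support H1.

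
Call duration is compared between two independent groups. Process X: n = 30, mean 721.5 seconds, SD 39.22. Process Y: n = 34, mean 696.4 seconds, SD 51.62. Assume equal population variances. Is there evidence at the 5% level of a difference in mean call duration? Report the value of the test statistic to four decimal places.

Let group 1 = process X, group 2 = process Y. H0: μ_1 = μ_2; H1: μ_1 ≠ μ_2 (two-sample pooled-variance t-test, two-sided).
s_p² = [(30−1)·39.22² + (34−1)·51.62²]/(30+34−2) = 2137.75
t = (721.5 − 696.4)/√[2137.75·(1/30 + 1/34)] = 2.1672
df = n₁ + n₂ − 2 = 62
Two-sided p-value ≈ 0.034
Since p ≈ 0.034 < α = 0.05, reject H0; the evidence is statistically significant.

2.1672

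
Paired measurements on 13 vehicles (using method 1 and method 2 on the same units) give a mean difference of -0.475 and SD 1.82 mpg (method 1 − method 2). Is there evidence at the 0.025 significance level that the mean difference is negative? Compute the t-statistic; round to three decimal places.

-0.941

H0: μ_d = 0; H1: μ_d < 0 (paired t-test on the differences, left-tailed).
t = d̄/(s_d/√n) = -0.475/(1.82/√13) = -0.941
df = n − 1 = 12
p-value = P(T ≤ -0.941) ≈ 0.183
Since p ≈ 0.183 > α = 0.025, fail to reject H0; the evidence is not statistically significant.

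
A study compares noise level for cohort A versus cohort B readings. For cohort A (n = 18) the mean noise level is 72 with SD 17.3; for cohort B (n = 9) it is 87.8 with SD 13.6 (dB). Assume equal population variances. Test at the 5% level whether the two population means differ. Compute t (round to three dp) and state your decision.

t = -2.388; reject H0

Let group 1 = cohort A, group 2 = cohort B. H0: μ_1 = μ_2; H1: μ_1 ≠ μ_2 (two-sample pooled-variance t-test, two-sided).
s_p² = [(18−1)·17.3² + (9−1)·13.6²]/(18+9−2) = 262.704
t = (72 − 87.8)/√[262.704·(1/18 + 1/9)] = -2.388
df = n₁ + n₂ − 2 = 25
Two-sided p-value ≈ 0.025
Since p ≈ 0.025 < α = 0.05, reject H0; the data support H1.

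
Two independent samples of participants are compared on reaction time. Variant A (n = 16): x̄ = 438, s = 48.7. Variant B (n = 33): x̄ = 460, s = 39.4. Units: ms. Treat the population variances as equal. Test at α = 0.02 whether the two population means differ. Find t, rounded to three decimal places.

-1.696

Let group 1 = variant A, group 2 = variant B. H0: μ_1 = μ_2; H1: μ_1 ≠ μ_2 (two-sample pooled-variance t-test, two-sided).
s_p² = [(16−1)·48.7² + (33−1)·39.4²]/(16+33−2) = 1813.85
t = (438 − 460)/√[1813.85·(1/16 + 1/33)] = -1.696
df = n₁ + n₂ − 2 = 47
Two-sided p-value ≈ 0.097
Since p ≈ 0.097 > α = 0.02, fail to reject H0; the data do not provide sufficient evidence against H0.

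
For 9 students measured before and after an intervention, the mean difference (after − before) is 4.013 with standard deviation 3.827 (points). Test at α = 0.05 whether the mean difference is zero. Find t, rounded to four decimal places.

H0: μ_d = 0; H1: μ_d ≠ 0 (paired t-test on the differences, two-sided).
t = d̄/(s_d/√n) = 4.013/(3.827/√9) = 3.1458
df = n − 1 = 8
Two-sided p-value ≈ 0.014
Since p ≈ 0.014 < α = 0.05, reject H0; the data support H1.

3.1458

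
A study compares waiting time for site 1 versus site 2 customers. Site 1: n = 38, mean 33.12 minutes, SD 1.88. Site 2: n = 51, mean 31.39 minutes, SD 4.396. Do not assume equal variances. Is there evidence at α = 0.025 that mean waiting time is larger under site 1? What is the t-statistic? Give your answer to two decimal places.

Let group 1 = site 1, group 2 = site 2. H0: μ_1 = μ_2; H1: μ_1 > μ_2 (Welch's two-sample t-test, right-tailed).
t = (x̄_1 − x̄_2)/√(s_1²/n_1 + s_2²/n_2) = (33.12 − 31.39)/√(1.88²/38 + 4.396²/51) = 2.52
Welch–Satterthwaite df ≈ 71.72
p-value = P(T ≥ 2.52) ≈ 0.007
Since p ≈ 0.007 < α = 0.025, reject H0; the data support H1.

2.52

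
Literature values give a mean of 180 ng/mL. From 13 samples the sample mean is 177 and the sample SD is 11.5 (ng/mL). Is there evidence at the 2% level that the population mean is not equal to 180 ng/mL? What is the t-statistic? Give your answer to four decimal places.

-0.9406

H0: μ = 180; H1: μ ≠ 180 (one-sample t-test, two-sided).
t = (x̄ − μ₀)/(s/√n) = (177 − 180)/(11.5/√13) = -0.9406
df = n − 1 = 12
Two-sided p-value ≈ 0.3655
Since p ≈ 0.3655 > α = 0.02, fail to reject H0; the data do not provide sufficient evidence against H0.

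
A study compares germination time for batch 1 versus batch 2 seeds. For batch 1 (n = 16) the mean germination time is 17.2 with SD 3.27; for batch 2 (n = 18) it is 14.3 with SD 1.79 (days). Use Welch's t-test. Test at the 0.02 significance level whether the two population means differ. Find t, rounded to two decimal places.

3.15

Let group 1 = batch 1, group 2 = batch 2. H0: μ_1 = μ_2; H1: μ_1 ≠ μ_2 (Welch's two-sample t-test, two-sided).
t = (x̄_1 − x̄_2)/√(s_1²/n_1 + s_2²/n_2) = (17.2 − 14.3)/√(3.27²/16 + 1.79²/18) = 3.15
Welch–Satterthwaite df ≈ 22.64
Two-sided p-value ≈ 0.0045
Since p ≈ 0.0045 < α = 0.02, reject H0; the evidence is statistically significant.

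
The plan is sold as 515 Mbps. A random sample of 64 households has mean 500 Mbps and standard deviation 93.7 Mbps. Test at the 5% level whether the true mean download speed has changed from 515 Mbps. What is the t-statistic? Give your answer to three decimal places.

-1.281

H0: μ = 515; H1: μ ≠ 515 (one-sample t-test, two-sided).
t = (x̄ − μ₀)/(s/√n) = (500 − 515)/(93.7/√64) = -1.281
df = n − 1 = 63
Two-sided p-value ≈ 0.205
Since p ≈ 0.205 > α = 0.05, fail to reject H0; the evidence is not statistically significant.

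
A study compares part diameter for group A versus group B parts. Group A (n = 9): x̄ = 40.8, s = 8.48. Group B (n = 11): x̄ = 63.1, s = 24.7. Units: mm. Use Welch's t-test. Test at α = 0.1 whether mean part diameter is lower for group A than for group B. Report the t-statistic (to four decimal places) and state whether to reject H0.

Let group 1 = group A, group 2 = group B. H0: μ_1 = μ_2; H1: μ_1 < μ_2 (Welch's two-sample t-test, left-tailed).
t = (x̄_1 − x̄_2)/√(s_1²/n_1 + s_2²/n_2) = (40.8 − 63.1)/√(8.48²/9 + 24.7²/11) = -2.7995
Welch–Satterthwaite df ≈ 12.76
p-value = P(T ≤ -2.7995) ≈ 0.008
Since p ≈ 0.008 < α = 0.1, reject H0; the data support H1.

t = -2.7995; reject H0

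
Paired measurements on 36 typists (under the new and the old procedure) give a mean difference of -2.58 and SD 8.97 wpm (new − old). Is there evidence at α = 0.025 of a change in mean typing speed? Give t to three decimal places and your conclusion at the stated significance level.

t = -1.726; fail to reject H0

H0: μ_d = 0; H1: μ_d ≠ 0 (paired t-test on the differences, two-sided).
t = d̄/(s_d/√n) = -2.58/(8.97/√36) = -1.726
df = n − 1 = 35
Two-sided p-value ≈ 0.0932
Since p ≈ 0.0932 > α = 0.025, fail to reject H0; the data do not provide sufficient evidence against H0.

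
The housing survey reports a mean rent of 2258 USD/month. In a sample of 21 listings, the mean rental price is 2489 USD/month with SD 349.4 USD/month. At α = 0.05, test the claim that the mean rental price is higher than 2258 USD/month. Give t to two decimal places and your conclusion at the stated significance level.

t = 3.03; reject H0

H0: μ = 2258; H1: μ > 2258 (one-sample t-test, right-tailed).
t = (x̄ − μ₀)/(s/√n) = (2489 − 2258)/(349.4/√21) = 3.03
df = n − 1 = 20
p-value = P(T ≥ 3.03) ≈ 0.0033
Since p ≈ 0.0033 < α = 0.05, reject H0; the data support H1.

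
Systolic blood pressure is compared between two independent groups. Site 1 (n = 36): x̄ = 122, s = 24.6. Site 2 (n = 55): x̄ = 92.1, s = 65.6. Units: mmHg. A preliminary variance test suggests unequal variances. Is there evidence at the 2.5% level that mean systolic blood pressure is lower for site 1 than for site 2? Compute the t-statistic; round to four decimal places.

Let group 1 = site 1, group 2 = site 2. H0: μ_1 = μ_2; H1: μ_1 < μ_2 (Welch's two-sample t-test, left-tailed).
t = (x̄_1 − x̄_2)/√(s_1²/n_1 + s_2²/n_2) = (122 − 92.1)/√(24.6²/36 + 65.6²/55) = 3.0668
Welch–Satterthwaite df ≈ 74.40
p-value = P(T ≤ 3.0668) ≈ 0.998
Since p ≈ 0.998 > α = 0.025, fail to reject H0; the evidence is not statistically significant.

3.0668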